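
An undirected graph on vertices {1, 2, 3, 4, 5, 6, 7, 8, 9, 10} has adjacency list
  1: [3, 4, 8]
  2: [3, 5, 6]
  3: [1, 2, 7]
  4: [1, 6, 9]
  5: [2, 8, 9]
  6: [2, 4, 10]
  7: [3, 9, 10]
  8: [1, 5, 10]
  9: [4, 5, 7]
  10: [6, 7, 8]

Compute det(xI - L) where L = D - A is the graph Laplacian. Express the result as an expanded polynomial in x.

With the vertex order [1, 2, 3, 4, 5, 6, 7, 8, 9, 10], the degrees are [3, 3, 3, 3, 3, 3, 3, 3, 3, 3], giving D = diag(3, 3, 3, 3, 3, 3, 3, 3, 3, 3) and L = D - A. The eigenvalues of L are [0, 2, 2, 2, 2, 2, 5, 5, 5, 5]; the characteristic polynomial is the product of (x - lambda_i), which multiplies out to x^10 - 30x^9 + 390x^8 - 2880x^7 + 13305x^6 - 39882x^5 + 77640x^4 - 94800x^3 + 66000x^2 - 20000x. Since p(0) = det(-L) = 0, x divides p(x). By the matrix-tree theorem the graph has (1/10) * product of the nonzero eigenvalues = 2000 spanning trees.

x^10 - 30x^9 + 390x^8 - 2880x^7 + 13305x^6 - 39882x^5 + 77640x^4 - 94800x^3 + 66000x^2 - 20000x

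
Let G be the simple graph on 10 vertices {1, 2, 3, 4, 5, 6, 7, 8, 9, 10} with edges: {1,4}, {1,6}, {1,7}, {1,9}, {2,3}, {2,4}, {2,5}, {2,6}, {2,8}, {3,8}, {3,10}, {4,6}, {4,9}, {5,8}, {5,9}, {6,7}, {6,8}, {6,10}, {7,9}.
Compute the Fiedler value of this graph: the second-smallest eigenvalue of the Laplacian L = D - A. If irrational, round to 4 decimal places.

Reading degrees in the order [1, 2, 3, 4, 5, 6, 7, 8, 9, 10] gives [4, 5, 3, 4, 3, 6, 3, 4, 4, 2]; set D = diag(4, 5, 3, 4, 3, 6, 3, 4, 4, 2) and form L = D - A. Computing the eigenvalues of L and sorting gives [0, 1.1868, 1.8871, 3.1941, 3.3801, 4.1176, 5, 5.3778, 6.4152, 7.4412]. The Fiedler value lambda_2 = 1.1868 is strictly positive, so the graph is connected. By the matrix-tree theorem the graph has (1/10) * product of the nonzero eigenvalues = 12780 spanning trees. There is one zero in the spectrum, matching the 1 component.

1.1868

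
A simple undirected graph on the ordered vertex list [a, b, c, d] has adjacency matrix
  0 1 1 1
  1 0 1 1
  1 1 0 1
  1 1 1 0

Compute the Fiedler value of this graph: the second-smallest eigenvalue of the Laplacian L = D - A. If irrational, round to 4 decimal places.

With the vertex order [a, b, c, d], the degrees are [3, 3, 3, 3], giving D = diag(3, 3, 3, 3) and L = D - A. Computing the eigenvalues of L and sorting gives [0, 4, 4, 4]. The Fiedler value lambda_2 = 4 is strictly positive, so the graph is connected. The largest eigenvalue, 4, is at most the vertex count 4. The eigenvalues sum to 12, which equals trace(L) = 2|E|.

4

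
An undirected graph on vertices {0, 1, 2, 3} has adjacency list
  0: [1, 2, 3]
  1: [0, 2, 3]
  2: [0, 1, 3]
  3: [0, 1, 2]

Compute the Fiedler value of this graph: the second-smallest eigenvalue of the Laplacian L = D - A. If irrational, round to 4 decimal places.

4

With the vertex order [0, 1, 2, 3], the degrees are [3, 3, 3, 3], giving D = diag(3, 3, 3, 3) and L = D - A. The smallest Laplacian eigenvalue is always 0. The next one, lambda_2 = 4, measures how hard the graph is to disconnect: larger values mean better connectivity. There is one zero in the spectrum, matching the 1 component.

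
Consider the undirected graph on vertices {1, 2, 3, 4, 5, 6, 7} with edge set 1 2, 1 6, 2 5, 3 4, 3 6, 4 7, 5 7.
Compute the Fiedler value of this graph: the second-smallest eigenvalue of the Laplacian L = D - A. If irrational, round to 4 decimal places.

0.7530

Reading degrees in the order [1, 2, 3, 4, 5, 6, 7] gives [2, 2, 2, 2, 2, 2, 2]; set D = diag(2, 2, 2, 2, 2, 2, 2) and form L = D - A. The smallest Laplacian eigenvalue is always 0. The next one, lambda_2 = 0.7530, measures how hard the graph is to disconnect: larger values mean better connectivity. By the matrix-tree theorem the graph has (1/7) * product of the nonzero eigenvalues = 7 spanning trees.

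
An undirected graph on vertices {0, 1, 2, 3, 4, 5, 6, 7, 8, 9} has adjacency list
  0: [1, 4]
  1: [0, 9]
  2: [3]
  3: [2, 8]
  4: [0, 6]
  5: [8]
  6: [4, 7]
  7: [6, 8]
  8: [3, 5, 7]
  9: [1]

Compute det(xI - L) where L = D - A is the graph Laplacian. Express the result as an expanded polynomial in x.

Reading degrees in the order [0, 1, 2, 3, 4, 5, 6, 7, 8, 9] gives [2, 2, 1, 2, 2, 1, 2, 2, 3, 1]; set D = diag(2, 2, 1, 2, 2, 1, 2, 2, 3, 1) and form L = D - A. Computing det(xI - L) by cofactor expansion (or equivalently via sum-over-permutations) gives x^10 - 18x^9 + 135x^8 - 548x^7 + 1309x^6 - 1874x^5 + 1569x^4 - 716x^3 + 153x^2 - 10x. The coefficient of x^9 equals -trace(L) = -18, matching the sum of degrees. The largest eigenvalue, 4.3463, is at most the vertex count 10. There is one zero in the spectrum, matching the 1 component.

x^10 - 18x^9 + 135x^8 - 548x^7 + 1309x^6 - 1874x^5 + 1569x^4 - 716x^3 + 153x^2 - 10x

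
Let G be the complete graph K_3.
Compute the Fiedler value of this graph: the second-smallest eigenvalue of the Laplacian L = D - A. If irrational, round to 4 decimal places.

3

The graph has 3 vertices and degree multiset [2, 2, 2]; D is the diagonal matrix of degrees and L = D - A. The sorted Laplacian eigenvalues are [0, 3, 3]; the algebraic connectivity is the second entry, 3. There is one zero in the spectrum, matching the 1 component.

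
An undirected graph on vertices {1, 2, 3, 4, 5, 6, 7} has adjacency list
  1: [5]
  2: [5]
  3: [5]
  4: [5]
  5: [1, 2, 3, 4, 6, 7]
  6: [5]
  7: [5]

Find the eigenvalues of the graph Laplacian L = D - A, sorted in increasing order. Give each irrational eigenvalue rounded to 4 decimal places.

Each diagonal entry of L is the vertex degree and each off-diagonal entry is -1 where an edge is present, 0 otherwise; in the order [1, 2, 3, 4, 5, 6, 7] the diagonal is [1, 1, 1, 1, 6, 1, 1]. Since every row of L sums to 0, the all-ones vector is in the kernel and 0 is an eigenvalue. There is one zero in the spectrum, matching the 1 component.

[0, 1, 1, 1, 1, 1, 7]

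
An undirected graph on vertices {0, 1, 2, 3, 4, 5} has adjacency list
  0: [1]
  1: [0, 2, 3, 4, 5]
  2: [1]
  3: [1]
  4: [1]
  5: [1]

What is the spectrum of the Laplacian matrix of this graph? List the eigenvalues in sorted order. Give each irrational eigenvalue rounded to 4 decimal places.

[0, 1, 1, 1, 1, 6]

With the vertex order [0, 1, 2, 3, 4, 5], the degrees are [1, 5, 1, 1, 1, 1], giving D = diag(1, 5, 1, 1, 1, 1) and L = D - A. The multiplicity of 0 as a Laplacian eigenvalue equals the number of connected components. The largest eigenvalue, 6, is at most the vertex count 6.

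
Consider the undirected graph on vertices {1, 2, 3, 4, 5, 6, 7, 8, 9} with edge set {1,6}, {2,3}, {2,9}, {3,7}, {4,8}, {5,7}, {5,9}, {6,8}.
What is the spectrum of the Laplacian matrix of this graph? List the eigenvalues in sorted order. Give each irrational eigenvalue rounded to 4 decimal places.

[0, 0, 0.5858, 1.3820, 1.3820, 2, 3.4142, 3.6180, 3.6180]

Reading degrees in the order [1, 2, 3, 4, 5, 6, 7, 8, 9] gives [1, 2, 2, 1, 2, 2, 2, 2, 2]; set D = diag(1, 2, 2, 1, 2, 2, 2, 2, 2) and form L = D - A. The multiplicity of 0 as a Laplacian eigenvalue equals the number of connected components. The 2 zero eigenvalues correspond to the 2 connected components. The largest eigenvalue, 3.6180, is at most the vertex count 9.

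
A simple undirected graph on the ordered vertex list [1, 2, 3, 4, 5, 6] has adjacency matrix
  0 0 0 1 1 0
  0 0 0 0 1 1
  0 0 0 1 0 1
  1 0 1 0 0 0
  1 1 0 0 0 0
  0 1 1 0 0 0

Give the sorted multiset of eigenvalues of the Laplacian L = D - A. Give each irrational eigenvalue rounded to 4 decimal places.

Reading degrees in the order [1, 2, 3, 4, 5, 6] gives [2, 2, 2, 2, 2, 2]; set D = diag(2, 2, 2, 2, 2, 2) and form L = D - A. Since every row of L sums to 0, the all-ones vector is in the kernel and 0 is an eigenvalue. The largest eigenvalue, 4, is at most the vertex count 6.

[0, 1, 1, 3, 3, 4]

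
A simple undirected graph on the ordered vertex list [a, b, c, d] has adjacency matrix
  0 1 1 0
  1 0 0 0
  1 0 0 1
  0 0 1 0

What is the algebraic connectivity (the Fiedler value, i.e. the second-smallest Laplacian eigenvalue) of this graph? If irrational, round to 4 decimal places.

With the vertex order [a, b, c, d], the degrees are [2, 1, 2, 1], giving D = diag(2, 1, 2, 1) and L = D - A. The sorted Laplacian eigenvalues are [0, 0.5858, 2, 3.4142]; the algebraic connectivity is the second entry, 0.5858. There is one zero in the spectrum, matching the 1 component. The eigenvalues sum to 6, which equals trace(L) = 2|E|.

0.5858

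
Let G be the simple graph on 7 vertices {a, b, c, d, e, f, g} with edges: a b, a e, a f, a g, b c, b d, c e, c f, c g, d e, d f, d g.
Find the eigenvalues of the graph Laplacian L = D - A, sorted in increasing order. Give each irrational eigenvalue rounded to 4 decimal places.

With the vertex order [a, b, c, d, e, f, g], the degrees are [4, 3, 4, 4, 3, 3, 3], giving D = diag(4, 3, 4, 4, 3, 3, 3) and L = D - A. Since every row of L sums to 0, the all-ones vector is in the kernel and 0 is an eigenvalue. The single zero eigenvalue shows the graph is connected. By the matrix-tree theorem the graph has (1/7) * product of the nonzero eigenvalues = 432 spanning trees. The largest eigenvalue, 7, is at most the vertex count 7.

[0, 3, 3, 3, 4, 4, 7]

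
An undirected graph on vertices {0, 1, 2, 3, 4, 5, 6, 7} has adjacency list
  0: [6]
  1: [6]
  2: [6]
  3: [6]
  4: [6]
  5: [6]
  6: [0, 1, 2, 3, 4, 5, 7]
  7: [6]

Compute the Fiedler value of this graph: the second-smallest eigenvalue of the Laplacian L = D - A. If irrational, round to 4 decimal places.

Reading degrees in the order [0, 1, 2, 3, 4, 5, 6, 7] gives [1, 1, 1, 1, 1, 1, 7, 1]; set D = diag(1, 1, 1, 1, 1, 1, 7, 1) and form L = D - A. The smallest Laplacian eigenvalue is always 0. The next one, lambda_2 = 1, measures how hard the graph is to disconnect: larger values mean better connectivity.

1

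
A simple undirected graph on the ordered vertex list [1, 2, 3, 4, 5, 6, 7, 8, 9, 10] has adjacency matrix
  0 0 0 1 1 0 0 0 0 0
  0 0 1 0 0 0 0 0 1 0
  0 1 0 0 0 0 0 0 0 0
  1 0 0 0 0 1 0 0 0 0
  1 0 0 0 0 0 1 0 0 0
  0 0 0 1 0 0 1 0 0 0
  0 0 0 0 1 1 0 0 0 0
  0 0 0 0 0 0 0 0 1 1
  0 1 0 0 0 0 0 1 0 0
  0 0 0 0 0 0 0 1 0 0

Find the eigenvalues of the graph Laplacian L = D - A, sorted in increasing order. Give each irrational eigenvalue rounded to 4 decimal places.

With the vertex order [1, 2, 3, 4, 5, 6, 7, 8, 9, 10], the degrees are [2, 2, 1, 2, 2, 2, 2, 2, 2, 1], giving D = diag(2, 2, 1, 2, 2, 2, 2, 2, 2, 1) and L = D - A. The multiplicity of 0 as a Laplacian eigenvalue equals the number of connected components. The 2 zero eigenvalues correspond to the 2 connected components. The eigenvalues sum to 18, which equals trace(L) = 2|E|. There are 2 zeros in the spectrum, matching the 2 components.

[0, 0, 0.3820, 1.3820, 1.3820, 1.3820, 2.6180, 3.6180, 3.6180, 3.6180]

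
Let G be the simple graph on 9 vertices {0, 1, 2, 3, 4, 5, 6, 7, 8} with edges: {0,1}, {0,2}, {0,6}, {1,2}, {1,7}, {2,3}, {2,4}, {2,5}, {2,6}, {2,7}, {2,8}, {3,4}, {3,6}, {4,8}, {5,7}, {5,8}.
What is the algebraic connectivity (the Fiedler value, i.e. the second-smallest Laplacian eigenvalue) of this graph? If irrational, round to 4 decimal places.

Each diagonal entry of L is the vertex degree and each off-diagonal entry is -1 where an edge is present, 0 otherwise; in the order [0, 1, 2, 3, 4, 5, 6, 7, 8] the diagonal is [3, 3, 8, 3, 3, 3, 3, 3, 3]. The smallest Laplacian eigenvalue is always 0. The next one, lambda_2 = 1.5858, measures how hard the graph is to disconnect: larger values mean better connectivity.

1.5858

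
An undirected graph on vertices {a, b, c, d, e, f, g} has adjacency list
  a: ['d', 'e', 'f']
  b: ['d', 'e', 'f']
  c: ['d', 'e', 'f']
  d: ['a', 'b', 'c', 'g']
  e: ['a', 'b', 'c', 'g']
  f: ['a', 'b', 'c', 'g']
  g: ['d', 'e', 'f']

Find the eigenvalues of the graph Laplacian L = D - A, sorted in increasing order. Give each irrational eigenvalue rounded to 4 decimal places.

[0, 3, 3, 3, 4, 4, 7]

Each diagonal entry of L is the vertex degree and each off-diagonal entry is -1 where an edge is present, 0 otherwise; in the order [a, b, c, d, e, f, g] the diagonal is [3, 3, 3, 4, 4, 4, 3]. Since every row of L sums to 0, the all-ones vector is in the kernel and 0 is an eigenvalue. The single zero eigenvalue shows the graph is connected. There is one zero in the spectrum, matching the 1 component. By the matrix-tree theorem the graph has (1/7) * product of the nonzero eigenvalues = 432 spanning trees.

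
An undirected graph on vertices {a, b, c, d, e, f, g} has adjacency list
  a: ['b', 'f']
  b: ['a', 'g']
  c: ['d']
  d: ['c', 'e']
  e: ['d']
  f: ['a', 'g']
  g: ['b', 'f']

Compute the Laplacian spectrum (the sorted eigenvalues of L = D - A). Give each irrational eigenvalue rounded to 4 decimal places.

[0, 0, 1, 2, 2, 3, 4]

With the vertex order [a, b, c, d, e, f, g], the degrees are [2, 2, 1, 2, 1, 2, 2], giving D = diag(2, 2, 1, 2, 1, 2, 2) and L = D - A. The multiplicity of 0 as a Laplacian eigenvalue equals the number of connected components. The 2 zero eigenvalues correspond to the 2 connected components. The eigenvalues sum to 12, which equals trace(L) = 2|E|. The largest eigenvalue, 4, is at most the vertex count 7.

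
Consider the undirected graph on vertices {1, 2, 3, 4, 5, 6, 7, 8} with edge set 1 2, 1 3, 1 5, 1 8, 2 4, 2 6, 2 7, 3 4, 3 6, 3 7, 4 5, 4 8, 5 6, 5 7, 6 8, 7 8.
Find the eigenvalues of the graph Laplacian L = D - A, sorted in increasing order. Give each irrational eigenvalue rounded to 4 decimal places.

Each diagonal entry of L is the vertex degree and each off-diagonal entry is -1 where an edge is present, 0 otherwise; in the order [1, 2, 3, 4, 5, 6, 7, 8] the diagonal is [4, 4, 4, 4, 4, 4, 4, 4]. Diagonalising L (or applying a numerical eigensolver to the 8x8 matrix) gives the spectrum above. By the matrix-tree theorem the graph has (1/8) * product of the nonzero eigenvalues = 4096 spanning trees.

[0, 4, 4, 4, 4, 4, 4, 8]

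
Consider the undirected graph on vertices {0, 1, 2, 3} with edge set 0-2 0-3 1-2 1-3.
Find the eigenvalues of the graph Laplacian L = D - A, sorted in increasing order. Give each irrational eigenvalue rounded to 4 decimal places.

[0, 2, 2, 4]

Each diagonal entry of L is the vertex degree and each off-diagonal entry is -1 where an edge is present, 0 otherwise; in the order [0, 1, 2, 3] the diagonal is [2, 2, 2, 2]. The multiplicity of 0 as a Laplacian eigenvalue equals the number of connected components.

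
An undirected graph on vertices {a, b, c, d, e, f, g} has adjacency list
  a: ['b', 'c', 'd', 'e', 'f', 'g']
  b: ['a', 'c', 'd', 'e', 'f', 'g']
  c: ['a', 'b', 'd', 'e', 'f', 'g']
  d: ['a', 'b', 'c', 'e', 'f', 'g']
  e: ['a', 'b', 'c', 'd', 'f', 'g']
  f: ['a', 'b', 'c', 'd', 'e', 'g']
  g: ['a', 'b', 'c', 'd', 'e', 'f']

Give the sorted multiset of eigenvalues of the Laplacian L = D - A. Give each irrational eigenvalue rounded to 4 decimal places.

[0, 7, 7, 7, 7, 7, 7]

Reading degrees in the order [a, b, c, d, e, f, g] gives [6, 6, 6, 6, 6, 6, 6]; set D = diag(6, 6, 6, 6, 6, 6, 6) and form L = D - A. Diagonalising L (or applying a numerical eigensolver to the 7x7 matrix) gives the spectrum above. The single zero eigenvalue shows the graph is connected. The largest eigenvalue, 7, is at most the vertex count 7.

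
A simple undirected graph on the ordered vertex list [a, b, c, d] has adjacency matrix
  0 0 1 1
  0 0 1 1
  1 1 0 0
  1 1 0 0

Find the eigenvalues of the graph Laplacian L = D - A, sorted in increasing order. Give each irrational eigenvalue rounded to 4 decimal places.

Reading degrees in the order [a, b, c, d] gives [2, 2, 2, 2]; set D = diag(2, 2, 2, 2) and form L = D - A. L is symmetric positive semidefinite, so every eigenvalue is real and nonnegative. By the matrix-tree theorem the graph has (1/4) * product of the nonzero eigenvalues = 4 spanning trees.

[0, 2, 2, 4]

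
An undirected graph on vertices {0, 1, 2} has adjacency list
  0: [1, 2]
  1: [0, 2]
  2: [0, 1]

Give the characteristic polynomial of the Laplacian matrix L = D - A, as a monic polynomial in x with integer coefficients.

x^3 - 6x^2 + 9x

With the vertex order [0, 1, 2], the degrees are [2, 2, 2], giving D = diag(2, 2, 2) and L = D - A. Computing det(xI - L) by cofactor expansion (or equivalently via sum-over-permutations) gives x^3 - 6x^2 + 9x. The coefficient of x^2 equals -trace(L) = -6, matching the sum of degrees. The largest eigenvalue, 3, is at most the vertex count 3. There is one zero in the spectrum, matching the 1 component.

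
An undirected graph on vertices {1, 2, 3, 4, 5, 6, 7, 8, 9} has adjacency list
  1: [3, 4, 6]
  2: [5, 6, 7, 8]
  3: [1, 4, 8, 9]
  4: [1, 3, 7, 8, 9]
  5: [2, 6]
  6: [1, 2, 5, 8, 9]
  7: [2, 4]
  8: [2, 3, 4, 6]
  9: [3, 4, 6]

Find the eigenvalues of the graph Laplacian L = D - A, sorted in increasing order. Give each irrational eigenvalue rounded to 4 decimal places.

Each diagonal entry of L is the vertex degree and each off-diagonal entry is -1 where an edge is present, 0 otherwise; in the order [1, 2, 3, 4, 5, 6, 7, 8, 9] the diagonal is [3, 4, 4, 5, 2, 5, 2, 4, 3]. Diagonalising L (or applying a numerical eigensolver to the 9x9 matrix) gives the spectrum above. The single zero eigenvalue shows the graph is connected. The largest eigenvalue, 6.9923, is at most the vertex count 9.

[0, 1.3794, 1.7485, 3, 3.3472, 4.2303, 5.3530, 5.9493, 6.9923]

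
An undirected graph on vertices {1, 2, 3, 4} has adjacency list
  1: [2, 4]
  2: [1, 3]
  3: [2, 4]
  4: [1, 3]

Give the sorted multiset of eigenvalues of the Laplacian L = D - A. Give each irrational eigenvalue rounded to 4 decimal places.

[0, 2, 2, 4]

Each diagonal entry of L is the vertex degree and each off-diagonal entry is -1 where an edge is present, 0 otherwise; in the order [1, 2, 3, 4] the diagonal is [2, 2, 2, 2]. Since every row of L sums to 0, the all-ones vector is in the kernel and 0 is an eigenvalue. The single zero eigenvalue shows the graph is connected. There is one zero in the spectrum, matching the 1 component. By the matrix-tree theorem the graph has (1/4) * product of the nonzero eigenvalues = 4 spanning trees.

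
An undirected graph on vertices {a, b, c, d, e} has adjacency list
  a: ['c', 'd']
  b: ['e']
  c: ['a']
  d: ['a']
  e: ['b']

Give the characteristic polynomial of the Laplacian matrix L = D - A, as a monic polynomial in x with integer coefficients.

x^5 - 6x^4 + 11x^3 - 6x^2

Each diagonal entry of L is the vertex degree and each off-diagonal entry is -1 where an edge is present, 0 otherwise; in the order [a, b, c, d, e] the diagonal is [2, 1, 1, 1, 1]. Computing det(xI - L) by cofactor expansion (or equivalently via sum-over-permutations) gives x^5 - 6x^4 + 11x^3 - 6x^2. Since p(0) = det(-L) = 0, x divides p(x). There are 2 zeros in the spectrum, matching the 2 components. The eigenvalues sum to 6, which equals trace(L) = 2|E|.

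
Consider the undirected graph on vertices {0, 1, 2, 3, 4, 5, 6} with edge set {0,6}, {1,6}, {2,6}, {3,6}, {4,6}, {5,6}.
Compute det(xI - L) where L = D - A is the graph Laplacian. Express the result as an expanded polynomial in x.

x^7 - 12x^6 + 45x^5 - 80x^4 + 75x^3 - 36x^2 + 7x

Reading degrees in the order [0, 1, 2, 3, 4, 5, 6] gives [1, 1, 1, 1, 1, 1, 6]; set D = diag(1, 1, 1, 1, 1, 1, 6) and form L = D - A. The eigenvalues of L are [0, 1, 1, 1, 1, 1, 7]; the characteristic polynomial is the product of (x - lambda_i), which multiplies out to x^7 - 12x^6 + 45x^5 - 80x^4 + 75x^3 - 36x^2 + 7x. The coefficient of x^6 equals -trace(L) = -12, matching the sum of degrees. By the matrix-tree theorem the graph has (1/7) * product of the nonzero eigenvalues = 1 spanning tree.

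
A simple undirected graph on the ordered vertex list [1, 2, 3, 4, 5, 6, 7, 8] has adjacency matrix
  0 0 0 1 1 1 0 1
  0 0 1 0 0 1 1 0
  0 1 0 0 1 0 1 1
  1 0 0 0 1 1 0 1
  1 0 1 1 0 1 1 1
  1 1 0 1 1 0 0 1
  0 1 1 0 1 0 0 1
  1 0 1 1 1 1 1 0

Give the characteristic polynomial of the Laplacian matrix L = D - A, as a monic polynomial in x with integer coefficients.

With the vertex order [1, 2, 3, 4, 5, 6, 7, 8], the degrees are [4, 3, 4, 4, 6, 5, 4, 6], giving D = diag(4, 3, 4, 4, 6, 5, 4, 6) and L = D - A. Computing det(xI - L) by cofactor expansion (or equivalently via sum-over-permutations) gives x^8 - 36x^7 + 545x^6 - 4488x^5 + 21651x^4 - 60956x^3 + 92235x^2 - 57400x. Since p(0) = det(-L) = 0, x divides p(x). The eigenvalues sum to 36, which equals trace(L) = 2|E|.

x^8 - 36x^7 + 545x^6 - 4488x^5 + 21651x^4 - 60956x^3 + 92235x^2 - 57400x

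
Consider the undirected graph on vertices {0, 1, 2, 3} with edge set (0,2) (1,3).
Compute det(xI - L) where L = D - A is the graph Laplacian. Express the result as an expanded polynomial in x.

With the vertex order [0, 1, 2, 3], the degrees are [1, 1, 1, 1], giving D = diag(1, 1, 1, 1) and L = D - A. The eigenvalues of L are [0, 0, 2, 2]; the characteristic polynomial is the product of (x - lambda_i), which multiplies out to x^4 - 4x^3 + 4x^2. The coefficient of x^3 equals -trace(L) = -4, matching the sum of degrees. The eigenvalues sum to 4, which equals trace(L) = 2|E|.

x^4 - 4x^3 + 4x^2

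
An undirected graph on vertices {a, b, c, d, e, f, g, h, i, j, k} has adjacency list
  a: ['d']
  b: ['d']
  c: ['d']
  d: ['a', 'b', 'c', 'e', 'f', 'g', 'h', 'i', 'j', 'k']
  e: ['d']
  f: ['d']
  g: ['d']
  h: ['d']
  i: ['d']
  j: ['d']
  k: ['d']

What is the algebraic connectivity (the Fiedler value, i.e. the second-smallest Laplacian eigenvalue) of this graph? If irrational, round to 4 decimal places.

1

Each diagonal entry of L is the vertex degree and each off-diagonal entry is -1 where an edge is present, 0 otherwise; in the order [a, b, c, d, e, f, g, h, i, j, k] the diagonal is [1, 1, 1, 10, 1, 1, 1, 1, 1, 1, 1]. Computing the eigenvalues of L and sorting gives [0, 1, 1, 1, 1, 1, 1, 1, 1, 1, 11]. The Fiedler value lambda_2 = 1 is strictly positive, so the graph is connected. The eigenvalues sum to 20, which equals trace(L) = 2|E|.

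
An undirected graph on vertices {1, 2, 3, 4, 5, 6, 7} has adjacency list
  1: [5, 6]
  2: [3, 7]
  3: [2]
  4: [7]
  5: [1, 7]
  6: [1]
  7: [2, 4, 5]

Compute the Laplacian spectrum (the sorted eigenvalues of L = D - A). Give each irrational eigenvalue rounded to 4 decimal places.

[0, 0.2603, 0.6262, 1.4055, 2.2742, 3.0996, 4.3342]

Reading degrees in the order [1, 2, 3, 4, 5, 6, 7] gives [2, 2, 1, 1, 2, 1, 3]; set D = diag(2, 2, 1, 1, 2, 1, 3) and form L = D - A. L is symmetric positive semidefinite, so every eigenvalue is real and nonnegative. The single zero eigenvalue shows the graph is connected. There is one zero in the spectrum, matching the 1 component. The eigenvalues sum to 12, which equals trace(L) = 2|E|.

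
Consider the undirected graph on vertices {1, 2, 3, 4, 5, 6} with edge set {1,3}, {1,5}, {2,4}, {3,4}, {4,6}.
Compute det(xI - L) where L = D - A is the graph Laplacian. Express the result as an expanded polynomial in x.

x^6 - 10x^5 + 35x^4 - 52x^3 + 32x^2 - 6x

Each diagonal entry of L is the vertex degree and each off-diagonal entry is -1 where an edge is present, 0 otherwise; in the order [1, 2, 3, 4, 5, 6] the diagonal is [2, 1, 2, 3, 1, 1]. Computing det(xI - L) by cofactor expansion (or equivalently via sum-over-permutations) gives x^6 - 10x^5 + 35x^4 - 52x^3 + 32x^2 - 6x. Since p(0) = det(-L) = 0, x divides p(x).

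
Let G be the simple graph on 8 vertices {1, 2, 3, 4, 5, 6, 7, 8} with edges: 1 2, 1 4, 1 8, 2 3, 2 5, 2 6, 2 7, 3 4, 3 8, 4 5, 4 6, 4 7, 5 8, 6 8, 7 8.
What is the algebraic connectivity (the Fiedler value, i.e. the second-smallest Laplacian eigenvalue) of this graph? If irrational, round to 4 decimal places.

Reading degrees in the order [1, 2, 3, 4, 5, 6, 7, 8] gives [3, 5, 3, 5, 3, 3, 3, 5]; set D = diag(3, 5, 3, 5, 3, 3, 3, 5) and form L = D - A. The smallest Laplacian eigenvalue is always 0. The next one, lambda_2 = 3, measures how hard the graph is to disconnect: larger values mean better connectivity.

3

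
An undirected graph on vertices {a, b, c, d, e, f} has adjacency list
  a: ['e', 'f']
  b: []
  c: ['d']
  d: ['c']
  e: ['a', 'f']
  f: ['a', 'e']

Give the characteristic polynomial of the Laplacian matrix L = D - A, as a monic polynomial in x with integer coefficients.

x^6 - 8x^5 + 21x^4 - 18x^3

Each diagonal entry of L is the vertex degree and each off-diagonal entry is -1 where an edge is present, 0 otherwise; in the order [a, b, c, d, e, f] the diagonal is [2, 0, 1, 1, 2, 2]. L has integer entries, so p(x) = det(xI - L) has integer coefficients. Expanding the determinant yields x^6 - 8x^5 + 21x^4 - 18x^3. Since p(0) = det(-L) = 0, x divides p(x).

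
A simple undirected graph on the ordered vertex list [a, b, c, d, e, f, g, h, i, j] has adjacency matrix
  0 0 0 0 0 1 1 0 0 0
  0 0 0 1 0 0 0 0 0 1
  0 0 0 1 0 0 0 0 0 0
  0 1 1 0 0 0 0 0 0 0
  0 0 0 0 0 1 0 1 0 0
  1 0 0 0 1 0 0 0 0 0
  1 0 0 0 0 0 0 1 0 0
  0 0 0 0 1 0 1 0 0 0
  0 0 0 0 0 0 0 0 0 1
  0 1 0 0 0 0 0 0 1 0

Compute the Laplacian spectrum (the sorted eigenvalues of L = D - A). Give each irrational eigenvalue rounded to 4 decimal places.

Each diagonal entry of L is the vertex degree and each off-diagonal entry is -1 where an edge is present, 0 otherwise; in the order [a, b, c, d, e, f, g, h, i, j] the diagonal is [2, 2, 1, 2, 2, 2, 2, 2, 1, 2]. The multiplicity of 0 as a Laplacian eigenvalue equals the number of connected components. The 2 zero eigenvalues correspond to the 2 connected components. The eigenvalues sum to 18, which equals trace(L) = 2|E|.

[0, 0, 0.3820, 1.3820, 1.3820, 1.3820, 2.6180, 3.6180, 3.6180, 3.6180]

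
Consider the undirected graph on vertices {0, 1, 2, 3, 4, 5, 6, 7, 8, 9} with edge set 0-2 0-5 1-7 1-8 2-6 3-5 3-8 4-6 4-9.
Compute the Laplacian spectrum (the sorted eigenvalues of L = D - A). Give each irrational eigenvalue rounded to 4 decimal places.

Reading degrees in the order [0, 1, 2, 3, 4, 5, 6, 7, 8, 9] gives [2, 2, 2, 2, 2, 2, 2, 1, 2, 1]; set D = diag(2, 2, 2, 2, 2, 2, 2, 1, 2, 1) and form L = D - A. Diagonalising L (or applying a numerical eigensolver to the 10x10 matrix) gives the spectrum above. By the matrix-tree theorem the graph has (1/10) * product of the nonzero eigenvalues = 1 spanning tree.

[0, 0.0979, 0.3820, 0.8244, 1.3820, 2, 2.6180, 3.1756, 3.6180, 3.9021]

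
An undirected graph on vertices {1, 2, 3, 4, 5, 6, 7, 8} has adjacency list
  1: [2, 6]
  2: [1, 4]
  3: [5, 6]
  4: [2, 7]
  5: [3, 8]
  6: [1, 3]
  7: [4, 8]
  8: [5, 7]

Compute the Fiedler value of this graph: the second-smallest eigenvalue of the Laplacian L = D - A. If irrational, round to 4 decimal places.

0.5858

Reading degrees in the order [1, 2, 3, 4, 5, 6, 7, 8] gives [2, 2, 2, 2, 2, 2, 2, 2]; set D = diag(2, 2, 2, 2, 2, 2, 2, 2) and form L = D - A. The sorted Laplacian eigenvalues are [0, 0.5858, 0.5858, 2, 2, 3.4142, 3.4142, 4]; the algebraic connectivity is the second entry, 0.5858. By the matrix-tree theorem the graph has (1/8) * product of the nonzero eigenvalues = 8 spanning trees. There is one zero in the spectrum, matching the 1 component.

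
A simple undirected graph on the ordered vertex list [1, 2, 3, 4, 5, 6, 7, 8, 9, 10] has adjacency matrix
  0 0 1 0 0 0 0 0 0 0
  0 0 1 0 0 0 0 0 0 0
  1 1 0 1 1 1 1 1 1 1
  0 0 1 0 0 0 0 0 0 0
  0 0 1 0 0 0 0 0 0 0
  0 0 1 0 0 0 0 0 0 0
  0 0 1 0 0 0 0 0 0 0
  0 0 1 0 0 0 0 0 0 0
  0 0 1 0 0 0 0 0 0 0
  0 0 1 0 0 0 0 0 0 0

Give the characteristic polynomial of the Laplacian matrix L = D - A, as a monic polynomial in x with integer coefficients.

x^10 - 18x^9 + 108x^8 - 336x^7 + 630x^6 - 756x^5 + 588x^4 - 288x^3 + 81x^2 - 10x

With the vertex order [1, 2, 3, 4, 5, 6, 7, 8, 9, 10], the degrees are [1, 1, 9, 1, 1, 1, 1, 1, 1, 1], giving D = diag(1, 1, 9, 1, 1, 1, 1, 1, 1, 1) and L = D - A. The eigenvalues of L are [0, 1, 1, 1, 1, 1, 1, 1, 1, 10]; the characteristic polynomial is the product of (x - lambda_i), which multiplies out to x^10 - 18x^9 + 108x^8 - 336x^7 + 630x^6 - 756x^5 + 588x^4 - 288x^3 + 81x^2 - 10x. The coefficient of x^9 equals -trace(L) = -18, matching the sum of degrees. There is one zero in the spectrum, matching the 1 component.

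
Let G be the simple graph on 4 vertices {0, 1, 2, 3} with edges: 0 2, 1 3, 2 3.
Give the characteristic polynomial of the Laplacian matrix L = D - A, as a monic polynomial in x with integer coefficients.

x^4 - 6x^3 + 10x^2 - 4x

Reading degrees in the order [0, 1, 2, 3] gives [1, 1, 2, 2]; set D = diag(1, 1, 2, 2) and form L = D - A. Computing det(xI - L) by cofactor expansion (or equivalently via sum-over-permutations) gives x^4 - 6x^3 + 10x^2 - 4x. The constant term is 0 because L is singular (the all-ones vector lies in its kernel). There is one zero in the spectrum, matching the 1 component.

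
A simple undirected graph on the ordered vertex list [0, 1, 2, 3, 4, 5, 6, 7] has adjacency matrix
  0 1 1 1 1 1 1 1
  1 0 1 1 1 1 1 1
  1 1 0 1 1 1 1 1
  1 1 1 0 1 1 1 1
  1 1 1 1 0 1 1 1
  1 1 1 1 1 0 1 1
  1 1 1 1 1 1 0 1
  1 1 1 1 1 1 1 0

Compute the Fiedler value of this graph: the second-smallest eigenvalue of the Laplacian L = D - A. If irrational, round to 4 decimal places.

Each diagonal entry of L is the vertex degree and each off-diagonal entry is -1 where an edge is present, 0 otherwise; in the order [0, 1, 2, 3, 4, 5, 6, 7] the diagonal is [7, 7, 7, 7, 7, 7, 7, 7]. The smallest Laplacian eigenvalue is always 0. The next one, lambda_2 = 8, measures how hard the graph is to disconnect: larger values mean better connectivity. The eigenvalues sum to 56, which equals trace(L) = 2|E|.

8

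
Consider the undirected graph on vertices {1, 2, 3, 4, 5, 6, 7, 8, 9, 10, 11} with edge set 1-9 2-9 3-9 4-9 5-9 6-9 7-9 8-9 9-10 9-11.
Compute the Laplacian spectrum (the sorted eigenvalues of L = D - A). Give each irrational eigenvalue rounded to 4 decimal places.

[0, 1, 1, 1, 1, 1, 1, 1, 1, 1, 11]

With the vertex order [1, 2, 3, 4, 5, 6, 7, 8, 9, 10, 11], the degrees are [1, 1, 1, 1, 1, 1, 1, 1, 10, 1, 1], giving D = diag(1, 1, 1, 1, 1, 1, 1, 1, 10, 1, 1) and L = D - A. Diagonalising L (or applying a numerical eigensolver to the 11x11 matrix) gives the spectrum above.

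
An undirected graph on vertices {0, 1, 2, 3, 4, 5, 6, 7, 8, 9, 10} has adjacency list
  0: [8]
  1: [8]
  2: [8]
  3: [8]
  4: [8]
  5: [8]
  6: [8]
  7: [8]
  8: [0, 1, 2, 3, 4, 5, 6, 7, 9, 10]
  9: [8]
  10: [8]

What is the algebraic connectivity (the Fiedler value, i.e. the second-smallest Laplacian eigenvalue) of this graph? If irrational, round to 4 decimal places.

1

Reading degrees in the order [0, 1, 2, 3, 4, 5, 6, 7, 8, 9, 10] gives [1, 1, 1, 1, 1, 1, 1, 1, 10, 1, 1]; set D = diag(1, 1, 1, 1, 1, 1, 1, 1, 10, 1, 1) and form L = D - A. The sorted Laplacian eigenvalues are [0, 1, 1, 1, 1, 1, 1, 1, 1, 1, 11]; the algebraic connectivity is the second entry, 1.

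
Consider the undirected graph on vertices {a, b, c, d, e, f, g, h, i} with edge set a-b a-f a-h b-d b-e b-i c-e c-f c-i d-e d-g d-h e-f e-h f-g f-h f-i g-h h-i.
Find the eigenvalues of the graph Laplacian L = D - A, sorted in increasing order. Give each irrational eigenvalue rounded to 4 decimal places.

[0, 2.2498, 2.5883, 3.3083, 4.1347, 5.1105, 5.5982, 7.2955, 7.7148]

Reading degrees in the order [a, b, c, d, e, f, g, h, i] gives [3, 4, 3, 4, 5, 6, 3, 6, 4]; set D = diag(3, 4, 3, 4, 5, 6, 3, 6, 4) and form L = D - A. Since every row of L sums to 0, the all-ones vector is in the kernel and 0 is an eigenvalue. The single zero eigenvalue shows the graph is connected. By the matrix-tree theorem the graph has (1/9) * product of the nonzero eigenvalues = 14251 spanning trees. There is one zero in the spectrum, matching the 1 component.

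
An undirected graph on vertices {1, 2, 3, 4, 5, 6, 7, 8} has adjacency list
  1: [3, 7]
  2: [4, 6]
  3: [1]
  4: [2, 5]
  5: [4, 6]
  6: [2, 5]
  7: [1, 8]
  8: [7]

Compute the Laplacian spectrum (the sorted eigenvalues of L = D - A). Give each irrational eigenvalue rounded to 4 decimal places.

[0, 0, 0.5858, 2, 2, 2, 3.4142, 4]

With the vertex order [1, 2, 3, 4, 5, 6, 7, 8], the degrees are [2, 2, 1, 2, 2, 2, 2, 1], giving D = diag(2, 2, 1, 2, 2, 2, 2, 1) and L = D - A. Diagonalising L (or applying a numerical eigensolver to the 8x8 matrix) gives the spectrum above. The 2 zero eigenvalues correspond to the 2 connected components. The largest eigenvalue, 4, is at most the vertex count 8. The eigenvalues sum to 14, which equals trace(L) = 2|E|.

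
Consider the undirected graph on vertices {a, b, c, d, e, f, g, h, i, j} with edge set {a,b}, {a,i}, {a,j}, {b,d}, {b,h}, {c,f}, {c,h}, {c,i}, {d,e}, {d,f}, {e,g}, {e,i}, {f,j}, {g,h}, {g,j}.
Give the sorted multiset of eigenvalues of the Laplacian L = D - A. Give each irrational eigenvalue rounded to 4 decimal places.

[0, 2, 2, 2, 2, 2, 5, 5, 5, 5]

Reading degrees in the order [a, b, c, d, e, f, g, h, i, j] gives [3, 3, 3, 3, 3, 3, 3, 3, 3, 3]; set D = diag(3, 3, 3, 3, 3, 3, 3, 3, 3, 3) and form L = D - A. L is symmetric positive semidefinite, so every eigenvalue is real and nonnegative.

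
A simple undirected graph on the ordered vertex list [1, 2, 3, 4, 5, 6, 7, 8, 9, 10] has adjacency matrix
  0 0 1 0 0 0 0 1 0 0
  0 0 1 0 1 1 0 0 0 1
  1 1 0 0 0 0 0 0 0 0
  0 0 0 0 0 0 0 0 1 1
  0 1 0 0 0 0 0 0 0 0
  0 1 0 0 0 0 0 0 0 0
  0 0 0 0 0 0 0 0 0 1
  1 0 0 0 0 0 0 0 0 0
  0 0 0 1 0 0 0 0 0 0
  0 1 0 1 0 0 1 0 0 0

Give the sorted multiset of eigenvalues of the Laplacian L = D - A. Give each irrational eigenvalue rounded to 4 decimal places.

[0, 0.1861, 0.4111, 0.6824, 1, 1.4697, 2.1671, 3.0584, 3.6781, 5.3472]

With the vertex order [1, 2, 3, 4, 5, 6, 7, 8, 9, 10], the degrees are [2, 4, 2, 2, 1, 1, 1, 1, 1, 3], giving D = diag(2, 4, 2, 2, 1, 1, 1, 1, 1, 3) and L = D - A. L is symmetric positive semidefinite, so every eigenvalue is real and nonnegative. By the matrix-tree theorem the graph has (1/10) * product of the nonzero eigenvalues = 1 spanning tree.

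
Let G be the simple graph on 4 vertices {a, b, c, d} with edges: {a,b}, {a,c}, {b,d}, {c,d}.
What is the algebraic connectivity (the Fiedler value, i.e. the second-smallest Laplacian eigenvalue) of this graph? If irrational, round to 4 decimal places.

With the vertex order [a, b, c, d], the degrees are [2, 2, 2, 2], giving D = diag(2, 2, 2, 2) and L = D - A. Computing the eigenvalues of L and sorting gives [0, 2, 2, 4]. The Fiedler value lambda_2 = 2 is strictly positive, so the graph is connected. By the matrix-tree theorem the graph has (1/4) * product of the nonzero eigenvalues = 4 spanning trees.

2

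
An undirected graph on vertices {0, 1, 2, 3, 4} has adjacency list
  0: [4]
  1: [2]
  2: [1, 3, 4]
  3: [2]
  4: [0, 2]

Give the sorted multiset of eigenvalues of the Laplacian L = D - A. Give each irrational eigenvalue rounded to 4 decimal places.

Reading degrees in the order [0, 1, 2, 3, 4] gives [1, 1, 3, 1, 2]; set D = diag(1, 1, 3, 1, 2) and form L = D - A. Diagonalising L (or applying a numerical eigensolver to the 5x5 matrix) gives the spectrum above. The single zero eigenvalue shows the graph is connected. The largest eigenvalue, 4.1701, is at most the vertex count 5.

[0, 0.5188, 1, 2.3111, 4.1701]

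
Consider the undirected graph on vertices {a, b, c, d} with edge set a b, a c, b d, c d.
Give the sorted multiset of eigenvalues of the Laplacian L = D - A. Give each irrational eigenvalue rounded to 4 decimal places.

Reading degrees in the order [a, b, c, d] gives [2, 2, 2, 2]; set D = diag(2, 2, 2, 2) and form L = D - A. L is symmetric positive semidefinite, so every eigenvalue is real and nonnegative. The single zero eigenvalue shows the graph is connected.

[0, 2, 2, 4]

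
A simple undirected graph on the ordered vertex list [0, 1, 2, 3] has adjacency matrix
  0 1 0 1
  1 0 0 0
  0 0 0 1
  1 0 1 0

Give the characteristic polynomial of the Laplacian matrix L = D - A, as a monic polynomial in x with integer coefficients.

x^4 - 6x^3 + 10x^2 - 4x

Each diagonal entry of L is the vertex degree and each off-diagonal entry is -1 where an edge is present, 0 otherwise; in the order [0, 1, 2, 3] the diagonal is [2, 1, 1, 2]. Computing det(xI - L) by cofactor expansion (or equivalently via sum-over-permutations) gives x^4 - 6x^3 + 10x^2 - 4x. The coefficient of x^3 equals -trace(L) = -6, matching the sum of degrees. There is one zero in the spectrum, matching the 1 component.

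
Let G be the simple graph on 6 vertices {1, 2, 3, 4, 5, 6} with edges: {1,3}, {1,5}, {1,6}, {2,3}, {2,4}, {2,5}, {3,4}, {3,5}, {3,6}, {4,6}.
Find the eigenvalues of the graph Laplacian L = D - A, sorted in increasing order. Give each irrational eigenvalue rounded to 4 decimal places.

[0, 2.3820, 2.3820, 4.6180, 4.6180, 6]

With the vertex order [1, 2, 3, 4, 5, 6], the degrees are [3, 3, 5, 3, 3, 3], giving D = diag(3, 3, 5, 3, 3, 3) and L = D - A. The multiplicity of 0 as a Laplacian eigenvalue equals the number of connected components. The single zero eigenvalue shows the graph is connected. The eigenvalues sum to 20, which equals trace(L) = 2|E|.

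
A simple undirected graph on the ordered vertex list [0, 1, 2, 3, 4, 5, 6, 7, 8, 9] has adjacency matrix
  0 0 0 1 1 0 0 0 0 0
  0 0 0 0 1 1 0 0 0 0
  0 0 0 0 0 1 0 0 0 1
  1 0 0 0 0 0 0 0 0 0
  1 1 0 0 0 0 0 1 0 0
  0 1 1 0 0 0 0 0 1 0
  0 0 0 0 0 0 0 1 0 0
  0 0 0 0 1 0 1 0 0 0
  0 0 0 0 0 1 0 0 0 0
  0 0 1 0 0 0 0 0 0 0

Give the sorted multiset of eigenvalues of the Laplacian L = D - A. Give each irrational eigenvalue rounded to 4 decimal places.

Reading degrees in the order [0, 1, 2, 3, 4, 5, 6, 7, 8, 9] gives [2, 2, 2, 1, 3, 3, 1, 2, 1, 1]; set D = diag(2, 2, 2, 1, 3, 3, 1, 2, 1, 1) and form L = D - A. L is symmetric positive semidefinite, so every eigenvalue is real and nonnegative. The single zero eigenvalue shows the graph is connected. The largest eigenvalue, 4.5767, is at most the vertex count 10.

[0, 0.1561, 0.3820, 0.5965, 1.1864, 2, 2.4539, 2.6180, 4.0305, 4.5767]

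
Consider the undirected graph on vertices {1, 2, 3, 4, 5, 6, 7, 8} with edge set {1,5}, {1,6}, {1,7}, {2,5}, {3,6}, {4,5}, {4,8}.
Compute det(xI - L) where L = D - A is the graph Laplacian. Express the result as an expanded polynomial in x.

Reading degrees in the order [1, 2, 3, 4, 5, 6, 7, 8] gives [3, 1, 1, 2, 3, 2, 1, 1]; set D = diag(3, 1, 1, 2, 3, 2, 1, 1) and form L = D - A. Computing det(xI - L) by cofactor expansion (or equivalently via sum-over-permutations) gives x^8 - 14x^7 + 76x^6 - 204x^5 + 286x^4 - 204x^3 + 68x^2 - 8x. The coefficient of x^7 equals -trace(L) = -14, matching the sum of degrees. By the matrix-tree theorem the graph has (1/8) * product of the nonzero eigenvalues = 1 spanning tree. The eigenvalues sum to 14, which equals trace(L) = 2|E|.

x^8 - 14x^7 + 76x^6 - 204x^5 + 286x^4 - 204x^3 + 68x^2 - 8x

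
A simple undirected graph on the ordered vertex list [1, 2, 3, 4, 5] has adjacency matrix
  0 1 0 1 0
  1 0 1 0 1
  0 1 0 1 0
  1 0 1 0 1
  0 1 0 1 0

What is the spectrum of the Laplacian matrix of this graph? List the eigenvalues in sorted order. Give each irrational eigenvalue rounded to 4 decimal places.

Reading degrees in the order [1, 2, 3, 4, 5] gives [2, 3, 2, 3, 2]; set D = diag(2, 3, 2, 3, 2) and form L = D - A. L is symmetric positive semidefinite, so every eigenvalue is real and nonnegative. The single zero eigenvalue shows the graph is connected.

[0, 2, 2, 3, 5]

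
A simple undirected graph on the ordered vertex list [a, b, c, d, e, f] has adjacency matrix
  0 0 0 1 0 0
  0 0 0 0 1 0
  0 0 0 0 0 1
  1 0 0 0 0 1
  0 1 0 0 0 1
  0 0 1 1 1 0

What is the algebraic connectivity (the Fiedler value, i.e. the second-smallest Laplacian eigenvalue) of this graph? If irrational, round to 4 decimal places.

0.3820

With the vertex order [a, b, c, d, e, f], the degrees are [1, 1, 1, 2, 2, 3], giving D = diag(1, 1, 1, 2, 2, 3) and L = D - A. The smallest Laplacian eigenvalue is always 0. The next one, lambda_2 = 0.3820, measures how hard the graph is to disconnect: larger values mean better connectivity. The largest eigenvalue, 4.3028, is at most the vertex count 6.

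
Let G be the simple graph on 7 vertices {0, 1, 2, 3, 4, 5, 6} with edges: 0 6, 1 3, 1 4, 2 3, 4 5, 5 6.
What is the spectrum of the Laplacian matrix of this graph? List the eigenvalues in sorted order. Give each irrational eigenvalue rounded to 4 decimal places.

With the vertex order [0, 1, 2, 3, 4, 5, 6], the degrees are [1, 2, 1, 2, 2, 2, 2], giving D = diag(1, 2, 1, 2, 2, 2, 2) and L = D - A. Since every row of L sums to 0, the all-ones vector is in the kernel and 0 is an eigenvalue. There is one zero in the spectrum, matching the 1 component. By the matrix-tree theorem the graph has (1/7) * product of the nonzero eigenvalues = 1 spanning tree.

[0, 0.1981, 0.7530, 1.5550, 2.4450, 3.2470, 3.8019]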